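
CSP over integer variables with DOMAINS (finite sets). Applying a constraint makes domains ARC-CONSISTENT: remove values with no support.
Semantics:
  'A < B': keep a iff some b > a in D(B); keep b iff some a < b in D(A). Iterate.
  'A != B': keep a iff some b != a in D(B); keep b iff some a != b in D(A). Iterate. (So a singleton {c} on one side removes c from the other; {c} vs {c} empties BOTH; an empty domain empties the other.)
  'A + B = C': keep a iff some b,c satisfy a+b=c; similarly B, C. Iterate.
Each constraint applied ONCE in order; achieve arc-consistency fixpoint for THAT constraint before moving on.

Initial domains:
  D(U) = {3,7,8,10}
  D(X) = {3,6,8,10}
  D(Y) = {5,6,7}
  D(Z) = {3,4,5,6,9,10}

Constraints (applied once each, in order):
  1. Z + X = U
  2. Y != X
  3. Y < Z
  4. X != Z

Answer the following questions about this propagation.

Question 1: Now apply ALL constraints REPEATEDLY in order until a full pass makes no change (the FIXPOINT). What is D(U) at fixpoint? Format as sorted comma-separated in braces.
Answer: {}

Derivation:
pass 0 (initial): D(U)={3,7,8,10}
pass 1: U {3,7,8,10}->{7,8,10}; X {3,6,8,10}->{}; Y {5,6,7}->{}; Z {3,4,5,6,9,10}->{}
pass 2: U {7,8,10}->{}
pass 3: no change
Fixpoint after 3 passes: D(U) = {}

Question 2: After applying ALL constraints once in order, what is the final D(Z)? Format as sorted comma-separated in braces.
Constraint 1 (Z + X = U) on D(Z)={3,4,5,6,9,10} D(X)={3,6,8,10} D(U)={3,7,8,10}: Z {3,4,5,6,9,10}->{4,5}; X {3,6,8,10}->{3,6}; U {3,7,8,10}->{7,8,10}
Constraint 2 (Y != X) on D(Y)={5,6,7} D(X)={3,6}: no change
Constraint 3 (Y < Z) on D(Y)={5,6,7} D(Z)={4,5}: Y {5,6,7}->{}; Z {4,5}->{}
Constraint 4 (X != Z) on D(X)={3,6} D(Z)={}: X {3,6}->{}
So after all 4 constraints: D(Z) = {}

Answer: {}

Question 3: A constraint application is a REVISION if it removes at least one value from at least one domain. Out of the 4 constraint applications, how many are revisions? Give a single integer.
Answer: 3

Derivation:
Constraint 1 (Z + X = U) on D(Z)={3,4,5,6,9,10} D(X)={3,6,8,10} D(U)={3,7,8,10}: Z {3,4,5,6,9,10}->{4,5}; X {3,6,8,10}->{3,6}; U {3,7,8,10}->{7,8,10} => REVISION
Constraint 2 (Y != X) on D(Y)={5,6,7} D(X)={3,6}: no change => not a revision
Constraint 3 (Y < Z) on D(Y)={5,6,7} D(Z)={4,5}: Y {5,6,7}->{}; Z {4,5}->{} => REVISION
Constraint 4 (X != Z) on D(X)={3,6} D(Z)={}: X {3,6}->{} => REVISION
Total revisions = 3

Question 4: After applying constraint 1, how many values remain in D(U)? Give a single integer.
Answer: 3

Derivation:
Constraint 1 (Z + X = U) on D(Z)={3,4,5,6,9,10} D(X)={3,6,8,10} D(U)={3,7,8,10}: Z {3,4,5,6,9,10}->{4,5}; X {3,6,8,10}->{3,6}; U {3,7,8,10}->{7,8,10}
So after constraint 1: D(U)={7,8,10}, size = 3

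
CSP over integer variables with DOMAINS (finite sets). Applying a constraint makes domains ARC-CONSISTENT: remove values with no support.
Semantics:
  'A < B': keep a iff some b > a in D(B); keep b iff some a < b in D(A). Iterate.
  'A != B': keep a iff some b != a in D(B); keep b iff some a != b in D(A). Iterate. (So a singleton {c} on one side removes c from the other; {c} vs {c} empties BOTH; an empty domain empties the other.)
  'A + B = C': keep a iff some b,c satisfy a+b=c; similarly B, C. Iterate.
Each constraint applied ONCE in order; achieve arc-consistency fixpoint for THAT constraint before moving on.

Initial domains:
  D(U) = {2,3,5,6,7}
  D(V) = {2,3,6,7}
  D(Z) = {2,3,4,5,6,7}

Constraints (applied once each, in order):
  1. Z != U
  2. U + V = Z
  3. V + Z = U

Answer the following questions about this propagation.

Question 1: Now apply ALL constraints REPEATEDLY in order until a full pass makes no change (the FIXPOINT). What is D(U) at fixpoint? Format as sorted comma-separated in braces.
Answer: {}

Derivation:
pass 0 (initial): D(U)={2,3,5,6,7}
pass 1: U {2,3,5,6,7}->{}; V {2,3,6,7}->{}; Z {2,3,4,5,6,7}->{}
pass 2: no change
Fixpoint after 2 passes: D(U) = {}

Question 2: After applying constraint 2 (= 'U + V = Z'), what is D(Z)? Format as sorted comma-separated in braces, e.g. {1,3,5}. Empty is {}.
Answer: {4,5,6,7}

Derivation:
Constraint 1 (Z != U) on D(Z)={2,3,4,5,6,7} D(U)={2,3,5,6,7}: no change
Constraint 2 (U + V = Z) on D(U)={2,3,5,6,7} D(V)={2,3,6,7} D(Z)={2,3,4,5,6,7}: U {2,3,5,6,7}->{2,3,5}; V {2,3,6,7}->{2,3}; Z {2,3,4,5,6,7}->{4,5,6,7}
So after constraint 2: D(Z) = {4,5,6,7}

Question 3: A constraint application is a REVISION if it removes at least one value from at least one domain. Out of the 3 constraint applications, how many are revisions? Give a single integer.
Constraint 1 (Z != U) on D(Z)={2,3,4,5,6,7} D(U)={2,3,5,6,7}: no change => not a revision
Constraint 2 (U + V = Z) on D(U)={2,3,5,6,7} D(V)={2,3,6,7} D(Z)={2,3,4,5,6,7}: U {2,3,5,6,7}->{2,3,5}; V {2,3,6,7}->{2,3}; Z {2,3,4,5,6,7}->{4,5,6,7} => REVISION
Constraint 3 (V + Z = U) on D(V)={2,3} D(Z)={4,5,6,7} D(U)={2,3,5}: V {2,3}->{}; Z {4,5,6,7}->{}; U {2,3,5}->{} => REVISION
Total revisions = 2

Answer: 2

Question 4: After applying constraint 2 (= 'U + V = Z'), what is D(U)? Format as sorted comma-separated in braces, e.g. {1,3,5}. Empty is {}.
Constraint 1 (Z != U) on D(Z)={2,3,4,5,6,7} D(U)={2,3,5,6,7}: no change
Constraint 2 (U + V = Z) on D(U)={2,3,5,6,7} D(V)={2,3,6,7} D(Z)={2,3,4,5,6,7}: U {2,3,5,6,7}->{2,3,5}; V {2,3,6,7}->{2,3}; Z {2,3,4,5,6,7}->{4,5,6,7}
So after constraint 2: D(U) = {2,3,5}

Answer: {2,3,5}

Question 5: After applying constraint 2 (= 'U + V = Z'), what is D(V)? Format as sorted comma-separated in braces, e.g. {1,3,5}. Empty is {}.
Answer: {2,3}

Derivation:
Constraint 1 (Z != U) on D(Z)={2,3,4,5,6,7} D(U)={2,3,5,6,7}: no change
Constraint 2 (U + V = Z) on D(U)={2,3,5,6,7} D(V)={2,3,6,7} D(Z)={2,3,4,5,6,7}: U {2,3,5,6,7}->{2,3,5}; V {2,3,6,7}->{2,3}; Z {2,3,4,5,6,7}->{4,5,6,7}
So after constraint 2: D(V) = {2,3}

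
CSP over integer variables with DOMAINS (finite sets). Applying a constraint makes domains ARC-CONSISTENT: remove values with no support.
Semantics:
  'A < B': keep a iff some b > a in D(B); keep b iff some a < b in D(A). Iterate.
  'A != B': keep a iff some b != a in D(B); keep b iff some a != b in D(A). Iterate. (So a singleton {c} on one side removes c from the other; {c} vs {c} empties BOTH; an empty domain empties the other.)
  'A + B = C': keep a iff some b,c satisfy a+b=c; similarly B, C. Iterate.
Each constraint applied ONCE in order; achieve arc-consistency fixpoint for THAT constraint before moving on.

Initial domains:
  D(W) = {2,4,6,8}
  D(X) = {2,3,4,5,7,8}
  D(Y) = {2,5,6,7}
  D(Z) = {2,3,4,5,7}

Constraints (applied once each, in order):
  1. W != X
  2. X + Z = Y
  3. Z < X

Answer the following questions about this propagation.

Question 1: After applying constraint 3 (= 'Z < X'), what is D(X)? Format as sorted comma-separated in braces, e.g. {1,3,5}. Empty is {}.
Answer: {3,4,5}

Derivation:
Constraint 1 (W != X) on D(W)={2,4,6,8} D(X)={2,3,4,5,7,8}: no change
Constraint 2 (X + Z = Y) on D(X)={2,3,4,5,7,8} D(Z)={2,3,4,5,7} D(Y)={2,5,6,7}: X {2,3,4,5,7,8}->{2,3,4,5}; Z {2,3,4,5,7}->{2,3,4,5}; Y {2,5,6,7}->{5,6,7}
Constraint 3 (Z < X) on D(Z)={2,3,4,5} D(X)={2,3,4,5}: Z {2,3,4,5}->{2,3,4}; X {2,3,4,5}->{3,4,5}
So after constraint 3: D(X) = {3,4,5}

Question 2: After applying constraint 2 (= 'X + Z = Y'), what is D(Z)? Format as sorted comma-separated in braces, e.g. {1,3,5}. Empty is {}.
Answer: {2,3,4,5}

Derivation:
Constraint 1 (W != X) on D(W)={2,4,6,8} D(X)={2,3,4,5,7,8}: no change
Constraint 2 (X + Z = Y) on D(X)={2,3,4,5,7,8} D(Z)={2,3,4,5,7} D(Y)={2,5,6,7}: X {2,3,4,5,7,8}->{2,3,4,5}; Z {2,3,4,5,7}->{2,3,4,5}; Y {2,5,6,7}->{5,6,7}
So after constraint 2: D(Z) = {2,3,4,5}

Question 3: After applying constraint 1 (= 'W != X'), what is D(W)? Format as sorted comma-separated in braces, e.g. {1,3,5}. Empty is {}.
Answer: {2,4,6,8}

Derivation:
Constraint 1 (W != X) on D(W)={2,4,6,8} D(X)={2,3,4,5,7,8}: no change
So after constraint 1: D(W) = {2,4,6,8}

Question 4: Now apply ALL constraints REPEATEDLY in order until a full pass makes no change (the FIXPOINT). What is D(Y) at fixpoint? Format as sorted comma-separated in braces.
Answer: {5,6,7}

Derivation:
pass 0 (initial): D(Y)={2,5,6,7}
pass 1: X {2,3,4,5,7,8}->{3,4,5}; Y {2,5,6,7}->{5,6,7}; Z {2,3,4,5,7}->{2,3,4}
pass 2: no change
Fixpoint after 2 passes: D(Y) = {5,6,7}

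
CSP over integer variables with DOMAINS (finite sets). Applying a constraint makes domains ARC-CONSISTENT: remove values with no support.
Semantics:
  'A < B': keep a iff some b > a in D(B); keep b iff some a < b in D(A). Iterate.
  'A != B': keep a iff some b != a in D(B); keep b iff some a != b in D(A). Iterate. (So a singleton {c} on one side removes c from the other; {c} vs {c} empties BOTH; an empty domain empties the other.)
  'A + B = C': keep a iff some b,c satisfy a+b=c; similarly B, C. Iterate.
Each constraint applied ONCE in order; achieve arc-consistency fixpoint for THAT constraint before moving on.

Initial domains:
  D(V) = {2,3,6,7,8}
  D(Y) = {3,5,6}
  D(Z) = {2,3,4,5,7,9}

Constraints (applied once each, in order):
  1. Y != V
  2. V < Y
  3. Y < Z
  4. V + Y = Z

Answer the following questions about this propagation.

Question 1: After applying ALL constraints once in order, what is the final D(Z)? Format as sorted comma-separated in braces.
Constraint 1 (Y != V) on D(Y)={3,5,6} D(V)={2,3,6,7,8}: no change
Constraint 2 (V < Y) on D(V)={2,3,6,7,8} D(Y)={3,5,6}: V {2,3,6,7,8}->{2,3}
Constraint 3 (Y < Z) on D(Y)={3,5,6} D(Z)={2,3,4,5,7,9}: Z {2,3,4,5,7,9}->{4,5,7,9}
Constraint 4 (V + Y = Z) on D(V)={2,3} D(Y)={3,5,6} D(Z)={4,5,7,9}: Z {4,5,7,9}->{5,7,9}
So after all 4 constraints: D(Z) = {5,7,9}

Answer: {5,7,9}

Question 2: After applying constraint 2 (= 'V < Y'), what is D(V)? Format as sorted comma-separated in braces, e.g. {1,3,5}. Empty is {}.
Constraint 1 (Y != V) on D(Y)={3,5,6} D(V)={2,3,6,7,8}: no change
Constraint 2 (V < Y) on D(V)={2,3,6,7,8} D(Y)={3,5,6}: V {2,3,6,7,8}->{2,3}
So after constraint 2: D(V) = {2,3}

Answer: {2,3}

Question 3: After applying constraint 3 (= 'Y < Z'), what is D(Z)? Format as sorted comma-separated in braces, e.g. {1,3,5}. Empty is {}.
Answer: {4,5,7,9}

Derivation:
Constraint 1 (Y != V) on D(Y)={3,5,6} D(V)={2,3,6,7,8}: no change
Constraint 2 (V < Y) on D(V)={2,3,6,7,8} D(Y)={3,5,6}: V {2,3,6,7,8}->{2,3}
Constraint 3 (Y < Z) on D(Y)={3,5,6} D(Z)={2,3,4,5,7,9}: Z {2,3,4,5,7,9}->{4,5,7,9}
So after constraint 3: D(Z) = {4,5,7,9}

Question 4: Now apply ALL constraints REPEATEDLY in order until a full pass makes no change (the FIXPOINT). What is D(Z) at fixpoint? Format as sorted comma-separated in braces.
Answer: {5,7,9}

Derivation:
pass 0 (initial): D(Z)={2,3,4,5,7,9}
pass 1: V {2,3,6,7,8}->{2,3}; Z {2,3,4,5,7,9}->{5,7,9}
pass 2: no change
Fixpoint after 2 passes: D(Z) = {5,7,9}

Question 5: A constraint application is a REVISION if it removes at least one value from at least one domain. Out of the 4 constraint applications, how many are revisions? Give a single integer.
Constraint 1 (Y != V) on D(Y)={3,5,6} D(V)={2,3,6,7,8}: no change => not a revision
Constraint 2 (V < Y) on D(V)={2,3,6,7,8} D(Y)={3,5,6}: V {2,3,6,7,8}->{2,3} => REVISION
Constraint 3 (Y < Z) on D(Y)={3,5,6} D(Z)={2,3,4,5,7,9}: Z {2,3,4,5,7,9}->{4,5,7,9} => REVISION
Constraint 4 (V + Y = Z) on D(V)={2,3} D(Y)={3,5,6} D(Z)={4,5,7,9}: Z {4,5,7,9}->{5,7,9} => REVISION
Total revisions = 3

Answer: 3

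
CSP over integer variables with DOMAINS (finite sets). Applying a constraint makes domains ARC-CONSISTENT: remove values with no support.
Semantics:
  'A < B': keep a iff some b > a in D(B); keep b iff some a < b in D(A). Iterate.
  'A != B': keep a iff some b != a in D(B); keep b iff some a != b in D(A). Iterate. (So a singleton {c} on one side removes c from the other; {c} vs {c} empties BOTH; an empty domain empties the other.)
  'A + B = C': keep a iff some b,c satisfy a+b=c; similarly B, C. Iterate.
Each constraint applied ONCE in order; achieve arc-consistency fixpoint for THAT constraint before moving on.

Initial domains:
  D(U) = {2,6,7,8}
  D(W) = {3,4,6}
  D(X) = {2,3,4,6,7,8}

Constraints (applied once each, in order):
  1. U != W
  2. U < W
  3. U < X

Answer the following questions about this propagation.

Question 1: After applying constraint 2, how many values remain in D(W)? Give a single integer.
Answer: 3

Derivation:
Constraint 1 (U != W) on D(U)={2,6,7,8} D(W)={3,4,6}: no change
Constraint 2 (U < W) on D(U)={2,6,7,8} D(W)={3,4,6}: U {2,6,7,8}->{2}
So after constraint 2: D(W)={3,4,6}, size = 3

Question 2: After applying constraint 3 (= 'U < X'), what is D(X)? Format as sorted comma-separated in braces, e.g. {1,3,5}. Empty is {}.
Answer: {3,4,6,7,8}

Derivation:
Constraint 1 (U != W) on D(U)={2,6,7,8} D(W)={3,4,6}: no change
Constraint 2 (U < W) on D(U)={2,6,7,8} D(W)={3,4,6}: U {2,6,7,8}->{2}
Constraint 3 (U < X) on D(U)={2} D(X)={2,3,4,6,7,8}: X {2,3,4,6,7,8}->{3,4,6,7,8}
So after constraint 3: D(X) = {3,4,6,7,8}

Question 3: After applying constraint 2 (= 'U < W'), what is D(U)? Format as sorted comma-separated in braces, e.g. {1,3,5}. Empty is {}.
Constraint 1 (U != W) on D(U)={2,6,7,8} D(W)={3,4,6}: no change
Constraint 2 (U < W) on D(U)={2,6,7,8} D(W)={3,4,6}: U {2,6,7,8}->{2}
So after constraint 2: D(U) = {2}

Answer: {2}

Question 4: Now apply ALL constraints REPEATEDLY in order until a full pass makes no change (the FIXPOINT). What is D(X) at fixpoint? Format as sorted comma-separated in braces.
pass 0 (initial): D(X)={2,3,4,6,7,8}
pass 1: U {2,6,7,8}->{2}; X {2,3,4,6,7,8}->{3,4,6,7,8}
pass 2: no change
Fixpoint after 2 passes: D(X) = {3,4,6,7,8}

Answer: {3,4,6,7,8}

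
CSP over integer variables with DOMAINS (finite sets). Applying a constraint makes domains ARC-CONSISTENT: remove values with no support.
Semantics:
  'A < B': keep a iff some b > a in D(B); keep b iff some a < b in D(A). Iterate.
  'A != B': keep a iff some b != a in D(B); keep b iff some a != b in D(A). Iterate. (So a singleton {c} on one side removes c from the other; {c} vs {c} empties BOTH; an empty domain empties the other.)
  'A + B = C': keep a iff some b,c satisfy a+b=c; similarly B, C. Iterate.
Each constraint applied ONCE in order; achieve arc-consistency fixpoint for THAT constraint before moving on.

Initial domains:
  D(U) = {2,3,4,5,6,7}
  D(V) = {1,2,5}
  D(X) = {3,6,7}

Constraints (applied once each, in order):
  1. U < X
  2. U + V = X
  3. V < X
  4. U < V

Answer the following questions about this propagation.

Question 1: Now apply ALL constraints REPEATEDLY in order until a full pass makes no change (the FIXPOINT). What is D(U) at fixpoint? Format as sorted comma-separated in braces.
Answer: {2}

Derivation:
pass 0 (initial): D(U)={2,3,4,5,6,7}
pass 1: U {2,3,4,5,6,7}->{2,4}; V {1,2,5}->{5}
pass 2: U {2,4}->{2}; X {3,6,7}->{7}
pass 3: no change
Fixpoint after 3 passes: D(U) = {2}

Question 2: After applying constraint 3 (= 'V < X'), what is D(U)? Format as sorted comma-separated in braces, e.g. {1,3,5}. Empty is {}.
Answer: {2,4,5,6}

Derivation:
Constraint 1 (U < X) on D(U)={2,3,4,5,6,7} D(X)={3,6,7}: U {2,3,4,5,6,7}->{2,3,4,5,6}
Constraint 2 (U + V = X) on D(U)={2,3,4,5,6} D(V)={1,2,5} D(X)={3,6,7}: U {2,3,4,5,6}->{2,4,5,6}
Constraint 3 (V < X) on D(V)={1,2,5} D(X)={3,6,7}: no change
So after constraint 3: D(U) = {2,4,5,6}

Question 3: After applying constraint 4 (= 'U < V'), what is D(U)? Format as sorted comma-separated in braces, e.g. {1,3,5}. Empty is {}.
Answer: {2,4}

Derivation:
Constraint 1 (U < X) on D(U)={2,3,4,5,6,7} D(X)={3,6,7}: U {2,3,4,5,6,7}->{2,3,4,5,6}
Constraint 2 (U + V = X) on D(U)={2,3,4,5,6} D(V)={1,2,5} D(X)={3,6,7}: U {2,3,4,5,6}->{2,4,5,6}
Constraint 3 (V < X) on D(V)={1,2,5} D(X)={3,6,7}: no change
Constraint 4 (U < V) on D(U)={2,4,5,6} D(V)={1,2,5}: U {2,4,5,6}->{2,4}; V {1,2,5}->{5}
So after constraint 4: D(U) = {2,4}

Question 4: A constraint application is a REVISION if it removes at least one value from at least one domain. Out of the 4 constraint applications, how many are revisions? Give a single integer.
Answer: 3

Derivation:
Constraint 1 (U < X) on D(U)={2,3,4,5,6,7} D(X)={3,6,7}: U {2,3,4,5,6,7}->{2,3,4,5,6} => REVISION
Constraint 2 (U + V = X) on D(U)={2,3,4,5,6} D(V)={1,2,5} D(X)={3,6,7}: U {2,3,4,5,6}->{2,4,5,6} => REVISION
Constraint 3 (V < X) on D(V)={1,2,5} D(X)={3,6,7}: no change => not a revision
Constraint 4 (U < V) on D(U)={2,4,5,6} D(V)={1,2,5}: U {2,4,5,6}->{2,4}; V {1,2,5}->{5} => REVISION
Total revisions = 3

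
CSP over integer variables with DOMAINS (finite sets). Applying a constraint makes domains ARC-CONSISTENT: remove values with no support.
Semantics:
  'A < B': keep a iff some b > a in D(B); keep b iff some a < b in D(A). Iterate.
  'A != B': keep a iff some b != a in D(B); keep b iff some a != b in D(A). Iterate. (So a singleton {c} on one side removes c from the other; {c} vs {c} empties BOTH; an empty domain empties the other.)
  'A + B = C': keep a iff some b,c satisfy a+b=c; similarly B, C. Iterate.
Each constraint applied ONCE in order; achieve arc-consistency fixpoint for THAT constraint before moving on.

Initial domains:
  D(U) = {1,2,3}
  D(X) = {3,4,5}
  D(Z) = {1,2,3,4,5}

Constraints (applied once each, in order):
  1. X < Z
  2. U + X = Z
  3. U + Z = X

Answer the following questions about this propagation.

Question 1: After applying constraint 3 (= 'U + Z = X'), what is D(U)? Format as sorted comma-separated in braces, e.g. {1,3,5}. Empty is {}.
Answer: {}

Derivation:
Constraint 1 (X < Z) on D(X)={3,4,5} D(Z)={1,2,3,4,5}: X {3,4,5}->{3,4}; Z {1,2,3,4,5}->{4,5}
Constraint 2 (U + X = Z) on D(U)={1,2,3} D(X)={3,4} D(Z)={4,5}: U {1,2,3}->{1,2}
Constraint 3 (U + Z = X) on D(U)={1,2} D(Z)={4,5} D(X)={3,4}: U {1,2}->{}; Z {4,5}->{}; X {3,4}->{}
So after constraint 3: D(U) = {}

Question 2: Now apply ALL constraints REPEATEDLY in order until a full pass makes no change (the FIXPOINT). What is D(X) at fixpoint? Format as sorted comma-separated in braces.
pass 0 (initial): D(X)={3,4,5}
pass 1: U {1,2,3}->{}; X {3,4,5}->{}; Z {1,2,3,4,5}->{}
pass 2: no change
Fixpoint after 2 passes: D(X) = {}

Answer: {}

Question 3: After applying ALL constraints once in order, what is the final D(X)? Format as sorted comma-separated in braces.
Constraint 1 (X < Z) on D(X)={3,4,5} D(Z)={1,2,3,4,5}: X {3,4,5}->{3,4}; Z {1,2,3,4,5}->{4,5}
Constraint 2 (U + X = Z) on D(U)={1,2,3} D(X)={3,4} D(Z)={4,5}: U {1,2,3}->{1,2}
Constraint 3 (U + Z = X) on D(U)={1,2} D(Z)={4,5} D(X)={3,4}: U {1,2}->{}; Z {4,5}->{}; X {3,4}->{}
So after all 3 constraints: D(X) = {}

Answer: {}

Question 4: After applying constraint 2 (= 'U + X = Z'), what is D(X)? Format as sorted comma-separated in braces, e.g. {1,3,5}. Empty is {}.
Answer: {3,4}

Derivation:
Constraint 1 (X < Z) on D(X)={3,4,5} D(Z)={1,2,3,4,5}: X {3,4,5}->{3,4}; Z {1,2,3,4,5}->{4,5}
Constraint 2 (U + X = Z) on D(U)={1,2,3} D(X)={3,4} D(Z)={4,5}: U {1,2,3}->{1,2}
So after constraint 2: D(X) = {3,4}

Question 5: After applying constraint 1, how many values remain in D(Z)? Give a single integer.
Answer: 2

Derivation:
Constraint 1 (X < Z) on D(X)={3,4,5} D(Z)={1,2,3,4,5}: X {3,4,5}->{3,4}; Z {1,2,3,4,5}->{4,5}
So after constraint 1: D(Z)={4,5}, size = 2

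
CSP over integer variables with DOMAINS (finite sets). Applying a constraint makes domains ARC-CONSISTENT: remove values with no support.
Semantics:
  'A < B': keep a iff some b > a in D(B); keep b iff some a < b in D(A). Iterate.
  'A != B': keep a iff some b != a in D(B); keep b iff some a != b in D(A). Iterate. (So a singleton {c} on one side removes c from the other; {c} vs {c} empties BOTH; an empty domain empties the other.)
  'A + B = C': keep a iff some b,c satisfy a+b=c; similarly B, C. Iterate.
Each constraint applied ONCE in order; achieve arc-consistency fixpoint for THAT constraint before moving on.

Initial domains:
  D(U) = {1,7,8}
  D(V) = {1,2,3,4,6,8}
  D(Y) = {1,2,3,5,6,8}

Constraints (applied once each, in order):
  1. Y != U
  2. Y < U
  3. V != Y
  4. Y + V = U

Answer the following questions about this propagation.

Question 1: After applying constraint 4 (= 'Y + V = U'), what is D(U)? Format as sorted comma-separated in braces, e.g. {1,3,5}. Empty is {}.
Constraint 1 (Y != U) on D(Y)={1,2,3,5,6,8} D(U)={1,7,8}: no change
Constraint 2 (Y < U) on D(Y)={1,2,3,5,6,8} D(U)={1,7,8}: Y {1,2,3,5,6,8}->{1,2,3,5,6}; U {1,7,8}->{7,8}
Constraint 3 (V != Y) on D(V)={1,2,3,4,6,8} D(Y)={1,2,3,5,6}: no change
Constraint 4 (Y + V = U) on D(Y)={1,2,3,5,6} D(V)={1,2,3,4,6,8} D(U)={7,8}: V {1,2,3,4,6,8}->{1,2,3,4,6}
So after constraint 4: D(U) = {7,8}

Answer: {7,8}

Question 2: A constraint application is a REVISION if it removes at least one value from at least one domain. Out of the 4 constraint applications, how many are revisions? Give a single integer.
Constraint 1 (Y != U) on D(Y)={1,2,3,5,6,8} D(U)={1,7,8}: no change => not a revision
Constraint 2 (Y < U) on D(Y)={1,2,3,5,6,8} D(U)={1,7,8}: Y {1,2,3,5,6,8}->{1,2,3,5,6}; U {1,7,8}->{7,8} => REVISION
Constraint 3 (V != Y) on D(V)={1,2,3,4,6,8} D(Y)={1,2,3,5,6}: no change => not a revision
Constraint 4 (Y + V = U) on D(Y)={1,2,3,5,6} D(V)={1,2,3,4,6,8} D(U)={7,8}: V {1,2,3,4,6,8}->{1,2,3,4,6} => REVISION
Total revisions = 2

Answer: 2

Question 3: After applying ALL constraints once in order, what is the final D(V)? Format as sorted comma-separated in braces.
Answer: {1,2,3,4,6}

Derivation:
Constraint 1 (Y != U) on D(Y)={1,2,3,5,6,8} D(U)={1,7,8}: no change
Constraint 2 (Y < U) on D(Y)={1,2,3,5,6,8} D(U)={1,7,8}: Y {1,2,3,5,6,8}->{1,2,3,5,6}; U {1,7,8}->{7,8}
Constraint 3 (V != Y) on D(V)={1,2,3,4,6,8} D(Y)={1,2,3,5,6}: no change
Constraint 4 (Y + V = U) on D(Y)={1,2,3,5,6} D(V)={1,2,3,4,6,8} D(U)={7,8}: V {1,2,3,4,6,8}->{1,2,3,4,6}
So after all 4 constraints: D(V) = {1,2,3,4,6}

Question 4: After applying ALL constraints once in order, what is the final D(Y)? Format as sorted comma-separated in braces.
Constraint 1 (Y != U) on D(Y)={1,2,3,5,6,8} D(U)={1,7,8}: no change
Constraint 2 (Y < U) on D(Y)={1,2,3,5,6,8} D(U)={1,7,8}: Y {1,2,3,5,6,8}->{1,2,3,5,6}; U {1,7,8}->{7,8}
Constraint 3 (V != Y) on D(V)={1,2,3,4,6,8} D(Y)={1,2,3,5,6}: no change
Constraint 4 (Y + V = U) on D(Y)={1,2,3,5,6} D(V)={1,2,3,4,6,8} D(U)={7,8}: V {1,2,3,4,6,8}->{1,2,3,4,6}
So after all 4 constraints: D(Y) = {1,2,3,5,6}

Answer: {1,2,3,5,6}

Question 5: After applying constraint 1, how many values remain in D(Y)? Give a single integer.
Answer: 6

Derivation:
Constraint 1 (Y != U) on D(Y)={1,2,3,5,6,8} D(U)={1,7,8}: no change
So after constraint 1: D(Y)={1,2,3,5,6,8}, size = 6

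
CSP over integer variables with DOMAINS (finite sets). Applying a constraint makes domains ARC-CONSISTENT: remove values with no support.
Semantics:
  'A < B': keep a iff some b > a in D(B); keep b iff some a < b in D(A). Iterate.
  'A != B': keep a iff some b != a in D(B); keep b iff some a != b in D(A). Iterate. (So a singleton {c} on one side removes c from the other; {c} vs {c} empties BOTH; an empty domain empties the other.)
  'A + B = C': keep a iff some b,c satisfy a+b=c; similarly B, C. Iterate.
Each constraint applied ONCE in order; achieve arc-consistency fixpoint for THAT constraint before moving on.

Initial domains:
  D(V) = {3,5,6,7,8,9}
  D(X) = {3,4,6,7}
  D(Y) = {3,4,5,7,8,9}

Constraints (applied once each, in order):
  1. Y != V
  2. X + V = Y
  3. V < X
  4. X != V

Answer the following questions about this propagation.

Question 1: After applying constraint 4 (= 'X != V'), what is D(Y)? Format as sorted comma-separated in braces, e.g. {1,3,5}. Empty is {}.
Constraint 1 (Y != V) on D(Y)={3,4,5,7,8,9} D(V)={3,5,6,7,8,9}: no change
Constraint 2 (X + V = Y) on D(X)={3,4,6,7} D(V)={3,5,6,7,8,9} D(Y)={3,4,5,7,8,9}: X {3,4,6,7}->{3,4,6}; V {3,5,6,7,8,9}->{3,5,6}; Y {3,4,5,7,8,9}->{7,8,9}
Constraint 3 (V < X) on D(V)={3,5,6} D(X)={3,4,6}: V {3,5,6}->{3,5}; X {3,4,6}->{4,6}
Constraint 4 (X != V) on D(X)={4,6} D(V)={3,5}: no change
So after constraint 4: D(Y) = {7,8,9}

Answer: {7,8,9}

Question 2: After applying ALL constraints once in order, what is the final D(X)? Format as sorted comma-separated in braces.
Constraint 1 (Y != V) on D(Y)={3,4,5,7,8,9} D(V)={3,5,6,7,8,9}: no change
Constraint 2 (X + V = Y) on D(X)={3,4,6,7} D(V)={3,5,6,7,8,9} D(Y)={3,4,5,7,8,9}: X {3,4,6,7}->{3,4,6}; V {3,5,6,7,8,9}->{3,5,6}; Y {3,4,5,7,8,9}->{7,8,9}
Constraint 3 (V < X) on D(V)={3,5,6} D(X)={3,4,6}: V {3,5,6}->{3,5}; X {3,4,6}->{4,6}
Constraint 4 (X != V) on D(X)={4,6} D(V)={3,5}: no change
So after all 4 constraints: D(X) = {4,6}

Answer: {4,6}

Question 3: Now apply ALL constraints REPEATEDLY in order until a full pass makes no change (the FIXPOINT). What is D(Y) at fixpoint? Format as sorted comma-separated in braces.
pass 0 (initial): D(Y)={3,4,5,7,8,9}
pass 1: V {3,5,6,7,8,9}->{3,5}; X {3,4,6,7}->{4,6}; Y {3,4,5,7,8,9}->{7,8,9}
pass 2: Y {7,8,9}->{7,9}
pass 3: no change
Fixpoint after 3 passes: D(Y) = {7,9}

Answer: {7,9}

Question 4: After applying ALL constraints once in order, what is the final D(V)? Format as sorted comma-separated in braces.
Constraint 1 (Y != V) on D(Y)={3,4,5,7,8,9} D(V)={3,5,6,7,8,9}: no change
Constraint 2 (X + V = Y) on D(X)={3,4,6,7} D(V)={3,5,6,7,8,9} D(Y)={3,4,5,7,8,9}: X {3,4,6,7}->{3,4,6}; V {3,5,6,7,8,9}->{3,5,6}; Y {3,4,5,7,8,9}->{7,8,9}
Constraint 3 (V < X) on D(V)={3,5,6} D(X)={3,4,6}: V {3,5,6}->{3,5}; X {3,4,6}->{4,6}
Constraint 4 (X != V) on D(X)={4,6} D(V)={3,5}: no change
So after all 4 constraints: D(V) = {3,5}

Answer: {3,5}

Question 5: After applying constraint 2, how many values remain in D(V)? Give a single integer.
Constraint 1 (Y != V) on D(Y)={3,4,5,7,8,9} D(V)={3,5,6,7,8,9}: no change
Constraint 2 (X + V = Y) on D(X)={3,4,6,7} D(V)={3,5,6,7,8,9} D(Y)={3,4,5,7,8,9}: X {3,4,6,7}->{3,4,6}; V {3,5,6,7,8,9}->{3,5,6}; Y {3,4,5,7,8,9}->{7,8,9}
So after constraint 2: D(V)={3,5,6}, size = 3

Answer: 3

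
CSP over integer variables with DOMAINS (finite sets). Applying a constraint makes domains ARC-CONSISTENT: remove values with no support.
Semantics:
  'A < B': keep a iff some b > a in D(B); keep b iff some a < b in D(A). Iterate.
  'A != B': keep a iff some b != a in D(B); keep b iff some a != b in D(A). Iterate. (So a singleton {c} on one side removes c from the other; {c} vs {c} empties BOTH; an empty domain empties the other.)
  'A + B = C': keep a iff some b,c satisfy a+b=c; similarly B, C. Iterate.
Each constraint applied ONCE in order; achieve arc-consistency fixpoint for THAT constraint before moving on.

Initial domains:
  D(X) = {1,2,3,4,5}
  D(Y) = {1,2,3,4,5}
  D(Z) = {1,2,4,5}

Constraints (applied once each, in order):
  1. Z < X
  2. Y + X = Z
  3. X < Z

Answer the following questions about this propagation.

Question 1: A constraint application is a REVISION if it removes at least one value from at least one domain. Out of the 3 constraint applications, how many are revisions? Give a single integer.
Answer: 2

Derivation:
Constraint 1 (Z < X) on D(Z)={1,2,4,5} D(X)={1,2,3,4,5}: Z {1,2,4,5}->{1,2,4}; X {1,2,3,4,5}->{2,3,4,5} => REVISION
Constraint 2 (Y + X = Z) on D(Y)={1,2,3,4,5} D(X)={2,3,4,5} D(Z)={1,2,4}: Y {1,2,3,4,5}->{1,2}; X {2,3,4,5}->{2,3}; Z {1,2,4}->{4} => REVISION
Constraint 3 (X < Z) on D(X)={2,3} D(Z)={4}: no change => not a revision
Total revisions = 2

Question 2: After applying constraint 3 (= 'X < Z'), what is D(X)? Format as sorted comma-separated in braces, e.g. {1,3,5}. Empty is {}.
Constraint 1 (Z < X) on D(Z)={1,2,4,5} D(X)={1,2,3,4,5}: Z {1,2,4,5}->{1,2,4}; X {1,2,3,4,5}->{2,3,4,5}
Constraint 2 (Y + X = Z) on D(Y)={1,2,3,4,5} D(X)={2,3,4,5} D(Z)={1,2,4}: Y {1,2,3,4,5}->{1,2}; X {2,3,4,5}->{2,3}; Z {1,2,4}->{4}
Constraint 3 (X < Z) on D(X)={2,3} D(Z)={4}: no change
So after constraint 3: D(X) = {2,3}

Answer: {2,3}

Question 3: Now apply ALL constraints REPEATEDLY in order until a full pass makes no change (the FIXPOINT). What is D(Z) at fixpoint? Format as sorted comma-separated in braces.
pass 0 (initial): D(Z)={1,2,4,5}
pass 1: X {1,2,3,4,5}->{2,3}; Y {1,2,3,4,5}->{1,2}; Z {1,2,4,5}->{4}
pass 2: X {2,3}->{}; Y {1,2}->{}; Z {4}->{}
pass 3: no change
Fixpoint after 3 passes: D(Z) = {}

Answer: {}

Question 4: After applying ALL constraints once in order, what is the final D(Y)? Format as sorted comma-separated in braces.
Answer: {1,2}

Derivation:
Constraint 1 (Z < X) on D(Z)={1,2,4,5} D(X)={1,2,3,4,5}: Z {1,2,4,5}->{1,2,4}; X {1,2,3,4,5}->{2,3,4,5}
Constraint 2 (Y + X = Z) on D(Y)={1,2,3,4,5} D(X)={2,3,4,5} D(Z)={1,2,4}: Y {1,2,3,4,5}->{1,2}; X {2,3,4,5}->{2,3}; Z {1,2,4}->{4}
Constraint 3 (X < Z) on D(X)={2,3} D(Z)={4}: no change
So after all 3 constraints: D(Y) = {1,2}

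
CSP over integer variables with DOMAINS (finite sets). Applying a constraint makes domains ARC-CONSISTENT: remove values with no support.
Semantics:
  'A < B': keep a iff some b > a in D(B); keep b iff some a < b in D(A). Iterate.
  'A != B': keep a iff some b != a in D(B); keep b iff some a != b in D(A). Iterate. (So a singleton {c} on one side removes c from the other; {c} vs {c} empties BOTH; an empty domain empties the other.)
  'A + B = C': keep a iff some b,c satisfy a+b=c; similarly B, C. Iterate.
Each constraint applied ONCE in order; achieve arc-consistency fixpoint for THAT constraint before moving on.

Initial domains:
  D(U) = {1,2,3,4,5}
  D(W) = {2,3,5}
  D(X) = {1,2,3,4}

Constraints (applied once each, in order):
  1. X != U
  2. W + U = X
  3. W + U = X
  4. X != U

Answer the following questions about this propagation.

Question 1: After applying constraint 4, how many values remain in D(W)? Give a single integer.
Constraint 1 (X != U) on D(X)={1,2,3,4} D(U)={1,2,3,4,5}: no change
Constraint 2 (W + U = X) on D(W)={2,3,5} D(U)={1,2,3,4,5} D(X)={1,2,3,4}: W {2,3,5}->{2,3}; U {1,2,3,4,5}->{1,2}; X {1,2,3,4}->{3,4}
Constraint 3 (W + U = X) on D(W)={2,3} D(U)={1,2} D(X)={3,4}: no change
Constraint 4 (X != U) on D(X)={3,4} D(U)={1,2}: no change
So after constraint 4: D(W)={2,3}, size = 2

Answer: 2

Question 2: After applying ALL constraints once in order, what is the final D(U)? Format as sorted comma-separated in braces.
Answer: {1,2}

Derivation:
Constraint 1 (X != U) on D(X)={1,2,3,4} D(U)={1,2,3,4,5}: no change
Constraint 2 (W + U = X) on D(W)={2,3,5} D(U)={1,2,3,4,5} D(X)={1,2,3,4}: W {2,3,5}->{2,3}; U {1,2,3,4,5}->{1,2}; X {1,2,3,4}->{3,4}
Constraint 3 (W + U = X) on D(W)={2,3} D(U)={1,2} D(X)={3,4}: no change
Constraint 4 (X != U) on D(X)={3,4} D(U)={1,2}: no change
So after all 4 constraints: D(U) = {1,2}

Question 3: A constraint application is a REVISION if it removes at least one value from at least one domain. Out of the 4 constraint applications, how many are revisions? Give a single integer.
Constraint 1 (X != U) on D(X)={1,2,3,4} D(U)={1,2,3,4,5}: no change => not a revision
Constraint 2 (W + U = X) on D(W)={2,3,5} D(U)={1,2,3,4,5} D(X)={1,2,3,4}: W {2,3,5}->{2,3}; U {1,2,3,4,5}->{1,2}; X {1,2,3,4}->{3,4} => REVISION
Constraint 3 (W + U = X) on D(W)={2,3} D(U)={1,2} D(X)={3,4}: no change => not a revision
Constraint 4 (X != U) on D(X)={3,4} D(U)={1,2}: no change => not a revision
Total revisions = 1

Answer: 1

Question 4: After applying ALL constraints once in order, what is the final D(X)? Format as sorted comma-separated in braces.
Answer: {3,4}

Derivation:
Constraint 1 (X != U) on D(X)={1,2,3,4} D(U)={1,2,3,4,5}: no change
Constraint 2 (W + U = X) on D(W)={2,3,5} D(U)={1,2,3,4,5} D(X)={1,2,3,4}: W {2,3,5}->{2,3}; U {1,2,3,4,5}->{1,2}; X {1,2,3,4}->{3,4}
Constraint 3 (W + U = X) on D(W)={2,3} D(U)={1,2} D(X)={3,4}: no change
Constraint 4 (X != U) on D(X)={3,4} D(U)={1,2}: no change
So after all 4 constraints: D(X) = {3,4}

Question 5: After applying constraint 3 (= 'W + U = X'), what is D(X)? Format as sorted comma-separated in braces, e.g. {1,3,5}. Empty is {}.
Constraint 1 (X != U) on D(X)={1,2,3,4} D(U)={1,2,3,4,5}: no change
Constraint 2 (W + U = X) on D(W)={2,3,5} D(U)={1,2,3,4,5} D(X)={1,2,3,4}: W {2,3,5}->{2,3}; U {1,2,3,4,5}->{1,2}; X {1,2,3,4}->{3,4}
Constraint 3 (W + U = X) on D(W)={2,3} D(U)={1,2} D(X)={3,4}: no change
So after constraint 3: D(X) = {3,4}

Answer: {3,4}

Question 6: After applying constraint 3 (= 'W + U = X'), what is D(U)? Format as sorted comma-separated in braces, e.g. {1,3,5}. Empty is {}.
Answer: {1,2}

Derivation:
Constraint 1 (X != U) on D(X)={1,2,3,4} D(U)={1,2,3,4,5}: no change
Constraint 2 (W + U = X) on D(W)={2,3,5} D(U)={1,2,3,4,5} D(X)={1,2,3,4}: W {2,3,5}->{2,3}; U {1,2,3,4,5}->{1,2}; X {1,2,3,4}->{3,4}
Constraint 3 (W + U = X) on D(W)={2,3} D(U)={1,2} D(X)={3,4}: no change
So after constraint 3: D(U) = {1,2}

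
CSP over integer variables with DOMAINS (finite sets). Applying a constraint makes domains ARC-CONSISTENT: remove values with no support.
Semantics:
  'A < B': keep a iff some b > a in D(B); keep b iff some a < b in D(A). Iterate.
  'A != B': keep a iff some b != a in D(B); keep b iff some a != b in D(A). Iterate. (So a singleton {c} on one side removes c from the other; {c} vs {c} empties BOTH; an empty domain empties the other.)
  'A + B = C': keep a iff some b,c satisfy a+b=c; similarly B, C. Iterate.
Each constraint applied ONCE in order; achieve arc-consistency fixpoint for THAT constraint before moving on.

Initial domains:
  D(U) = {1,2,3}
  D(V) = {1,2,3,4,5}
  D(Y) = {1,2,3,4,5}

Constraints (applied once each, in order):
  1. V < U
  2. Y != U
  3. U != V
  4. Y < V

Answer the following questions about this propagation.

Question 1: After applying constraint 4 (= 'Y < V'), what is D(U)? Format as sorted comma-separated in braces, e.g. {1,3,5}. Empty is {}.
Constraint 1 (V < U) on D(V)={1,2,3,4,5} D(U)={1,2,3}: V {1,2,3,4,5}->{1,2}; U {1,2,3}->{2,3}
Constraint 2 (Y != U) on D(Y)={1,2,3,4,5} D(U)={2,3}: no change
Constraint 3 (U != V) on D(U)={2,3} D(V)={1,2}: no change
Constraint 4 (Y < V) on D(Y)={1,2,3,4,5} D(V)={1,2}: Y {1,2,3,4,5}->{1}; V {1,2}->{2}
So after constraint 4: D(U) = {2,3}

Answer: {2,3}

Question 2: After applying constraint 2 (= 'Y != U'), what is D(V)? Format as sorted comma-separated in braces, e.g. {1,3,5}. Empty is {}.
Answer: {1,2}

Derivation:
Constraint 1 (V < U) on D(V)={1,2,3,4,5} D(U)={1,2,3}: V {1,2,3,4,5}->{1,2}; U {1,2,3}->{2,3}
Constraint 2 (Y != U) on D(Y)={1,2,3,4,5} D(U)={2,3}: no change
So after constraint 2: D(V) = {1,2}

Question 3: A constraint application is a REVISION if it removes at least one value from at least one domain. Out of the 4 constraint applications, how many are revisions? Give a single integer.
Constraint 1 (V < U) on D(V)={1,2,3,4,5} D(U)={1,2,3}: V {1,2,3,4,5}->{1,2}; U {1,2,3}->{2,3} => REVISION
Constraint 2 (Y != U) on D(Y)={1,2,3,4,5} D(U)={2,3}: no change => not a revision
Constraint 3 (U != V) on D(U)={2,3} D(V)={1,2}: no change => not a revision
Constraint 4 (Y < V) on D(Y)={1,2,3,4,5} D(V)={1,2}: Y {1,2,3,4,5}->{1}; V {1,2}->{2} => REVISION
Total revisions = 2

Answer: 2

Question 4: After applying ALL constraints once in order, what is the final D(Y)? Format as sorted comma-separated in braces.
Constraint 1 (V < U) on D(V)={1,2,3,4,5} D(U)={1,2,3}: V {1,2,3,4,5}->{1,2}; U {1,2,3}->{2,3}
Constraint 2 (Y != U) on D(Y)={1,2,3,4,5} D(U)={2,3}: no change
Constraint 3 (U != V) on D(U)={2,3} D(V)={1,2}: no change
Constraint 4 (Y < V) on D(Y)={1,2,3,4,5} D(V)={1,2}: Y {1,2,3,4,5}->{1}; V {1,2}->{2}
So after all 4 constraints: D(Y) = {1}

Answer: {1}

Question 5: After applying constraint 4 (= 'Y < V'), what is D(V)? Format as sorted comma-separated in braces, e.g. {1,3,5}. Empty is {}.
Answer: {2}

Derivation:
Constraint 1 (V < U) on D(V)={1,2,3,4,5} D(U)={1,2,3}: V {1,2,3,4,5}->{1,2}; U {1,2,3}->{2,3}
Constraint 2 (Y != U) on D(Y)={1,2,3,4,5} D(U)={2,3}: no change
Constraint 3 (U != V) on D(U)={2,3} D(V)={1,2}: no change
Constraint 4 (Y < V) on D(Y)={1,2,3,4,5} D(V)={1,2}: Y {1,2,3,4,5}->{1}; V {1,2}->{2}
So after constraint 4: D(V) = {2}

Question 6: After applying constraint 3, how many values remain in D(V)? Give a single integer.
Constraint 1 (V < U) on D(V)={1,2,3,4,5} D(U)={1,2,3}: V {1,2,3,4,5}->{1,2}; U {1,2,3}->{2,3}
Constraint 2 (Y != U) on D(Y)={1,2,3,4,5} D(U)={2,3}: no change
Constraint 3 (U != V) on D(U)={2,3} D(V)={1,2}: no change
So after constraint 3: D(V)={1,2}, size = 2

Answer: 2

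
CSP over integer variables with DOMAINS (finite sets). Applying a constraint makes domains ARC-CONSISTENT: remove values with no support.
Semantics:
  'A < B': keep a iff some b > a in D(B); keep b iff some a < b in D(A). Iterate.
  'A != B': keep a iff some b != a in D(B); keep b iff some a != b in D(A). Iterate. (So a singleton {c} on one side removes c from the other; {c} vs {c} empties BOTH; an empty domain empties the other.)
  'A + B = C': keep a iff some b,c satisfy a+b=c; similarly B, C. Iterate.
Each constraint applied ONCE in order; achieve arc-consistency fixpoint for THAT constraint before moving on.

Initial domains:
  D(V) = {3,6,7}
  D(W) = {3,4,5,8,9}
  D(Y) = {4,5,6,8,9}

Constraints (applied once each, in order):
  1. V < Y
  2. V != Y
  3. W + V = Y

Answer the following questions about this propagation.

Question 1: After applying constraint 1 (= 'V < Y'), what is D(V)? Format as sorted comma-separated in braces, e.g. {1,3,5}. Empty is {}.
Constraint 1 (V < Y) on D(V)={3,6,7} D(Y)={4,5,6,8,9}: no change
So after constraint 1: D(V) = {3,6,7}

Answer: {3,6,7}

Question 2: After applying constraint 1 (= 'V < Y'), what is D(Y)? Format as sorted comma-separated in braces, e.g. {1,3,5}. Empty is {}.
Answer: {4,5,6,8,9}

Derivation:
Constraint 1 (V < Y) on D(V)={3,6,7} D(Y)={4,5,6,8,9}: no change
So after constraint 1: D(Y) = {4,5,6,8,9}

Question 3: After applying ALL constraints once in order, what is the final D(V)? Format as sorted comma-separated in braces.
Answer: {3,6}

Derivation:
Constraint 1 (V < Y) on D(V)={3,6,7} D(Y)={4,5,6,8,9}: no change
Constraint 2 (V != Y) on D(V)={3,6,7} D(Y)={4,5,6,8,9}: no change
Constraint 3 (W + V = Y) on D(W)={3,4,5,8,9} D(V)={3,6,7} D(Y)={4,5,6,8,9}: W {3,4,5,8,9}->{3,5}; V {3,6,7}->{3,6}; Y {4,5,6,8,9}->{6,8,9}
So after all 3 constraints: D(V) = {3,6}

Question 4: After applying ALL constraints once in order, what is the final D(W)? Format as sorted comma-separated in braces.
Answer: {3,5}

Derivation:
Constraint 1 (V < Y) on D(V)={3,6,7} D(Y)={4,5,6,8,9}: no change
Constraint 2 (V != Y) on D(V)={3,6,7} D(Y)={4,5,6,8,9}: no change
Constraint 3 (W + V = Y) on D(W)={3,4,5,8,9} D(V)={3,6,7} D(Y)={4,5,6,8,9}: W {3,4,5,8,9}->{3,5}; V {3,6,7}->{3,6}; Y {4,5,6,8,9}->{6,8,9}
So after all 3 constraints: D(W) = {3,5}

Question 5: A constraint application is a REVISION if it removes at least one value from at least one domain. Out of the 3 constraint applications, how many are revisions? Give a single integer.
Constraint 1 (V < Y) on D(V)={3,6,7} D(Y)={4,5,6,8,9}: no change => not a revision
Constraint 2 (V != Y) on D(V)={3,6,7} D(Y)={4,5,6,8,9}: no change => not a revision
Constraint 3 (W + V = Y) on D(W)={3,4,5,8,9} D(V)={3,6,7} D(Y)={4,5,6,8,9}: W {3,4,5,8,9}->{3,5}; V {3,6,7}->{3,6}; Y {4,5,6,8,9}->{6,8,9} => REVISION
Total revisions = 1

Answer: 1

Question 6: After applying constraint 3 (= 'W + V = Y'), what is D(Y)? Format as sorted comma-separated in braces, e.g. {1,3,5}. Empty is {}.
Answer: {6,8,9}

Derivation:
Constraint 1 (V < Y) on D(V)={3,6,7} D(Y)={4,5,6,8,9}: no change
Constraint 2 (V != Y) on D(V)={3,6,7} D(Y)={4,5,6,8,9}: no change
Constraint 3 (W + V = Y) on D(W)={3,4,5,8,9} D(V)={3,6,7} D(Y)={4,5,6,8,9}: W {3,4,5,8,9}->{3,5}; V {3,6,7}->{3,6}; Y {4,5,6,8,9}->{6,8,9}
So after constraint 3: D(Y) = {6,8,9}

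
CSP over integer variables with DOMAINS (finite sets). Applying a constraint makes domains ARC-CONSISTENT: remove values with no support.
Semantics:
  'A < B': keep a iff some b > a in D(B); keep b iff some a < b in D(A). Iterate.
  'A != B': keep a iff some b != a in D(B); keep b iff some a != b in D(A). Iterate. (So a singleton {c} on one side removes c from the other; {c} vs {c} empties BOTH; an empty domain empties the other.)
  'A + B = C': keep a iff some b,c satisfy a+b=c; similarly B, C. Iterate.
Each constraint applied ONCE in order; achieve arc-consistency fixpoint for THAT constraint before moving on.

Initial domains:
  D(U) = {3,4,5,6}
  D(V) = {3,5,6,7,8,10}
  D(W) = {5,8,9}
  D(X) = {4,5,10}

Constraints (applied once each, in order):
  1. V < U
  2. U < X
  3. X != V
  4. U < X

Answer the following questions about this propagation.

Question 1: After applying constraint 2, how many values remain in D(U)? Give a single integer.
Constraint 1 (V < U) on D(V)={3,5,6,7,8,10} D(U)={3,4,5,6}: V {3,5,6,7,8,10}->{3,5}; U {3,4,5,6}->{4,5,6}
Constraint 2 (U < X) on D(U)={4,5,6} D(X)={4,5,10}: X {4,5,10}->{5,10}
So after constraint 2: D(U)={4,5,6}, size = 3

Answer: 3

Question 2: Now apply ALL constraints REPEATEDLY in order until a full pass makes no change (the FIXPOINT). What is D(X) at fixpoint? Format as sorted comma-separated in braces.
pass 0 (initial): D(X)={4,5,10}
pass 1: U {3,4,5,6}->{4,5,6}; V {3,5,6,7,8,10}->{3,5}; X {4,5,10}->{5,10}
pass 2: no change
Fixpoint after 2 passes: D(X) = {5,10}

Answer: {5,10}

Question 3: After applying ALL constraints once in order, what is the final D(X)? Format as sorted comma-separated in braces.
Constraint 1 (V < U) on D(V)={3,5,6,7,8,10} D(U)={3,4,5,6}: V {3,5,6,7,8,10}->{3,5}; U {3,4,5,6}->{4,5,6}
Constraint 2 (U < X) on D(U)={4,5,6} D(X)={4,5,10}: X {4,5,10}->{5,10}
Constraint 3 (X != V) on D(X)={5,10} D(V)={3,5}: no change
Constraint 4 (U < X) on D(U)={4,5,6} D(X)={5,10}: no change
So after all 4 constraints: D(X) = {5,10}

Answer: {5,10}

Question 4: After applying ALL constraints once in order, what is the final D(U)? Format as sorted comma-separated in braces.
Constraint 1 (V < U) on D(V)={3,5,6,7,8,10} D(U)={3,4,5,6}: V {3,5,6,7,8,10}->{3,5}; U {3,4,5,6}->{4,5,6}
Constraint 2 (U < X) on D(U)={4,5,6} D(X)={4,5,10}: X {4,5,10}->{5,10}
Constraint 3 (X != V) on D(X)={5,10} D(V)={3,5}: no change
Constraint 4 (U < X) on D(U)={4,5,6} D(X)={5,10}: no change
So after all 4 constraints: D(U) = {4,5,6}

Answer: {4,5,6}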